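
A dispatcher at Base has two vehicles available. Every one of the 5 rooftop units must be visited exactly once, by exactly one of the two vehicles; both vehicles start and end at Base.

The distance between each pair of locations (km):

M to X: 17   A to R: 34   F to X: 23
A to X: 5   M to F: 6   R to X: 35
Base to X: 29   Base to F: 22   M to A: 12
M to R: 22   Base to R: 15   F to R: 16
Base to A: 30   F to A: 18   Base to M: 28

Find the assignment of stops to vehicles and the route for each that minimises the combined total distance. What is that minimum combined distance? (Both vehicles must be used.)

Try each way of splitting the stops between the two vehicles (each non-empty) and, for each split, find the best tour for each vehicle:
  {M} + {F, A, R, X}: 56 + 83 = 139
  {F} + {M, A, R, X}: 44 + 83 = 127
  {M, F} + {A, R, X}: 56 + 83 = 139
  {A} + {M, F, R, X}: 60 + 83 = 143
  {M, A} + {F, R, X}: 70 + 83 = 153
  {F, A} + {M, R, X}: 70 + 83 = 153
  … (15 splits in total)
  {R} + {M, F, A, X}: 30 + 74 = 104  ← best
Best: vehicle 1 Base → R → Base = 30; vehicle 2 Base → F → M → A → X → Base = 74; combined 104.

Minimum combined distance: 104 km.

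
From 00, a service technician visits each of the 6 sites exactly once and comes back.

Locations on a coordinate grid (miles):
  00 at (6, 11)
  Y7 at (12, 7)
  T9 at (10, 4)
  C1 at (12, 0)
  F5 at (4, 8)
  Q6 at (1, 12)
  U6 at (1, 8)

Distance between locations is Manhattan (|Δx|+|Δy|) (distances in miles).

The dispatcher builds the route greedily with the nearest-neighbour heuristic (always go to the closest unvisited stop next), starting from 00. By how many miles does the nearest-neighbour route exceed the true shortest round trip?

From 00: F5=5, Q6=6, U6=8, Y7=10, T9=11, C1=17 → choose F5 (5).
From F5: U6=3, Q6=7, Y7=9, T9=10, C1=16 → choose U6 (3).
From U6: Q6=4, Y7=12, T9=13, C1=19 → choose Q6 (4).
From Q6: Y7=16, T9=17, C1=23 → choose Y7 (16).
From Y7: T9=5, C1=7 → choose T9 (5).
From T9: C1=6 → choose C1 (6).
NN route 00 → F5 → U6 → Q6 → Y7 → T9 → C1 → 00 costs 56.
Optimal: 00 → Y7 → C1 → T9 → F5 → U6 → Q6 → 00 costs 46 (by enumerating all 360 distinct tours).
Excess = 56 − 46 = 10.

Excess over optimum: 10 miles.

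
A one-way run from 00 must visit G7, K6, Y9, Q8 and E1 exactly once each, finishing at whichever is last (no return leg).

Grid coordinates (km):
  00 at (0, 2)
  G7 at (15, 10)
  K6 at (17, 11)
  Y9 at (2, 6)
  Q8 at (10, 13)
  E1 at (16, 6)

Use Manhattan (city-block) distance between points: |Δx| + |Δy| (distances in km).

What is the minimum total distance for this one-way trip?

37 km — the minimum one-way total.

There are 5! = 120 possible orderings.
00 - G7 - K6 - Y9 - Q8 - E1: 23+3+20+15+13 = 74
00 - G7 - K6 - Y9 - E1 - Q8: 23+3+20+14+13 = 73
00 - G7 - K6 - Q8 - Y9 - E1: 23+3+9+15+14 = 64
00 - G7 - K6 - Q8 - E1 - Y9: 23+3+9+13+14 = 62
00 - G7 - K6 - E1 - Y9 - Q8: 23+3+6+14+15 = 61
00 - G7 - K6 - E1 - Q8 - Y9: 23+3+6+13+15 = 60
00 - G7 - Y9 - K6 - Q8 - E1: 23+17+20+9+13 = 82
00 - G7 - Y9 - K6 - E1 - Q8: 23+17+20+6+13 = 79
00 - G7 - Y9 - Q8 - K6 - E1: 23+17+15+9+6 = 70
00 - G7 - Y9 - Q8 - E1 - K6: 23+17+15+13+6 = 74
00 - G7 - Y9 - E1 - K6 - Q8: 23+17+14+6+9 = 69
00 - G7 - Y9 - E1 - Q8 - K6: 23+17+14+13+9 = 76
00 - G7 - Q8 - K6 - Y9 - E1: 23+8+9+20+14 = 74
00 - G7 - Q8 - K6 - E1 - Y9: 23+8+9+6+14 = 60
… (106 more)
00 - Y9 - E1 - G7 - K6 - Q8: 6+14+5+3+9 = 37  ← best
The minimum is 37.
One shortest path: 00 → Y9 → E1 → G7 → K6 → Q8.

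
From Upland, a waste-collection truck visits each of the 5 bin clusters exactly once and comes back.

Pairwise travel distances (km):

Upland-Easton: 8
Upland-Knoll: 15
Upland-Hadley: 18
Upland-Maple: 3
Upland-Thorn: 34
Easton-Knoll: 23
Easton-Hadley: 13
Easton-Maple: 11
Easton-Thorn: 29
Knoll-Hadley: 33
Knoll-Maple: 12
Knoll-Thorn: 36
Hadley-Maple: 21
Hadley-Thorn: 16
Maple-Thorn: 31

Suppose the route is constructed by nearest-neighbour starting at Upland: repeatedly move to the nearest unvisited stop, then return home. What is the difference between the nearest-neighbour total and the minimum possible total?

From Upland: Maple=3, Easton=8, Knoll=15, Hadley=18, Thorn=34 → choose Maple (3).
From Maple: Easton=11, Knoll=12, Hadley=21, Thorn=31 → choose Easton (11).
From Easton: Hadley=13, Knoll=23, Thorn=29 → choose Hadley (13).
From Hadley: Thorn=16, Knoll=33 → choose Thorn (16).
From Thorn: Knoll=36 → choose Knoll (36).
NN route Upland → Maple → Easton → Hadley → Thorn → Knoll → Upland costs 94.
Optimal: Upland → Easton → Hadley → Thorn → Knoll → Maple → Upland costs 88 (by enumerating all 60 distinct tours).
Excess = 94 − 88 = 6.

Excess over optimum: 6 km.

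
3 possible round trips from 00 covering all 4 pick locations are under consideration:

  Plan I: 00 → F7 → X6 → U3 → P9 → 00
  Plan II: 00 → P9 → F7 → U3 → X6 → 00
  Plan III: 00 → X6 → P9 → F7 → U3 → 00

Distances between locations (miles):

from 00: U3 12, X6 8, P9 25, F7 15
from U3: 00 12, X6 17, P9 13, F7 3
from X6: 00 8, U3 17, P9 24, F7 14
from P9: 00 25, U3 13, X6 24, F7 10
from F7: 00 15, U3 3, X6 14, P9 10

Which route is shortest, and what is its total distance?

Plan I: 15 + 14 + 17 + 13 + 25 = 84
Plan II: 25 + 10 + 3 + 17 + 8 = 63
Plan III: 8 + 24 + 10 + 3 + 12 = 57

Shortest is Plan III, total 57 miles.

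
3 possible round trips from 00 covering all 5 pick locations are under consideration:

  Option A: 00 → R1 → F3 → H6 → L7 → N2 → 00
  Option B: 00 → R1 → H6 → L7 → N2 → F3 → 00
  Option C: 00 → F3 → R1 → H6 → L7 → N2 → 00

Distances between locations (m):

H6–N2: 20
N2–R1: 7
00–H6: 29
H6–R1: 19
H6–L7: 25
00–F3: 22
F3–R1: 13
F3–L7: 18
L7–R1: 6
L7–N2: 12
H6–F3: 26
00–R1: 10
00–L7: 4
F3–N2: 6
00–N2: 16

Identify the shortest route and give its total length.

94 m — Option B is the shortest.

Option A: 10 + 13 + 26 + 25 + 12 + 16 = 102
Option B: 10 + 19 + 25 + 12 + 6 + 22 = 94
Option C: 22 + 13 + 19 + 25 + 12 + 16 = 107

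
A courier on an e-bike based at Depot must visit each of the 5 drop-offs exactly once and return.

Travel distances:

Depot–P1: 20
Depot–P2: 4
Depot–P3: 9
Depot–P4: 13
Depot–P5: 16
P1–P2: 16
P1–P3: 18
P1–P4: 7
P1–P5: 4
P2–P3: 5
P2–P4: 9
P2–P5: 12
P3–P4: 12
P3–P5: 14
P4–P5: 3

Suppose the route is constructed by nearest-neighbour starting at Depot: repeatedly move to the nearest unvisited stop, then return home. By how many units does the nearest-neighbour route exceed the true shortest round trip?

From Depot: P2=4, P3=9, P4=13, P5=16, P1=20 → choose P2 (4).
From P2: P3=5, P4=9, P5=12, P1=16 → choose P3 (5).
From P3: P4=12, P5=14, P1=18 → choose P4 (12).
From P4: P5=3, P1=7 → choose P5 (3).
From P5: P1=4 → choose P1 (4).
NN route Depot → P2 → P3 → P4 → P5 → P1 → Depot costs 48.
Optimal: Depot → P2 → P3 → P1 → P5 → P4 → Depot costs 47 (by enumerating all 60 distinct tours).
Excess = 48 − 47 = 1.

1 longer than the optimal tour.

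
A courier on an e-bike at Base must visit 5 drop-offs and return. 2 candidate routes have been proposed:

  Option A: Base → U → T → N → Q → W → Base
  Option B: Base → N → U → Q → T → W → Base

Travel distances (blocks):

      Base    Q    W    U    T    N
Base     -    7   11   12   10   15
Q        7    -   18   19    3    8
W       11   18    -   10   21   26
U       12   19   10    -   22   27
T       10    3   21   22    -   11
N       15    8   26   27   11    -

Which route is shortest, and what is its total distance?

Shortest is Option A, total 82 blocks.

Option A: 12 + 22 + 11 + 8 + 18 + 11 = 82
Option B: 15 + 27 + 19 + 3 + 21 + 11 = 96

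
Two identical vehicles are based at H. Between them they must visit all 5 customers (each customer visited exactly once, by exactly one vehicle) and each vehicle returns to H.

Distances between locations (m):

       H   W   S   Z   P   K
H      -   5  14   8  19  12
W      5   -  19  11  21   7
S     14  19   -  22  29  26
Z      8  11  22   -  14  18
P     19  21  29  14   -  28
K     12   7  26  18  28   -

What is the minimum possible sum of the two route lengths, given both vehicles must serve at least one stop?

Try each way of splitting the stops between the two vehicles (each non-empty) and, for each split, find the best tour for each vehicle:
  {W} + {S, Z, P, K}: 10 + 87 = 97
  {S} + {W, Z, P, K}: 28 + 62 = 90
  {W, S} + {Z, P, K}: 38 + 62 = 100
  {Z} + {W, S, P, K}: 16 + 83 = 99
  {W, Z} + {S, P, K}: 24 + 83 = 107
  {S, Z} + {W, P, K}: 44 + 59 = 103
  … (15 splits in total)
  {S, Z, P} + {W, K}: 65 + 24 = 89  ← best
Best: vehicle 1 H → S → P → Z → H = 65; vehicle 2 H → W → K → H = 24; combined 89.

Minimum combined distance: 89 m.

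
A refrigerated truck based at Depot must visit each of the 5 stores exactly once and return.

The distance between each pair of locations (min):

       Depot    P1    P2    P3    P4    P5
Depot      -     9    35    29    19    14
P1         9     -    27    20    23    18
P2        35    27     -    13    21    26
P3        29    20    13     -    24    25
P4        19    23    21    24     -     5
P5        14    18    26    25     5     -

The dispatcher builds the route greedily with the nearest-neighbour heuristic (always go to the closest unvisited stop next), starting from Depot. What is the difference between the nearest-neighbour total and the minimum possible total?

Depot: P1=9, P5=14, P4=19, P3=29, P2=35 ⇒ P1
P1: P5=18, P3=20, P4=23, P2=27 ⇒ P5
P5: P4=5, P3=25, P2=26 ⇒ P4
P4: P2=21, P3=24 ⇒ P2
P2: P3=13 ⇒ P3
NN route Depot → P1 → P5 → P4 → P2 → P3 → Depot costs 95.
Optimal: Depot → P1 → P3 → P2 → P4 → P5 → Depot costs 82 (by enumerating all 60 distinct tours).
Excess = 95 − 82 = 13.

Excess over optimum: 13 min.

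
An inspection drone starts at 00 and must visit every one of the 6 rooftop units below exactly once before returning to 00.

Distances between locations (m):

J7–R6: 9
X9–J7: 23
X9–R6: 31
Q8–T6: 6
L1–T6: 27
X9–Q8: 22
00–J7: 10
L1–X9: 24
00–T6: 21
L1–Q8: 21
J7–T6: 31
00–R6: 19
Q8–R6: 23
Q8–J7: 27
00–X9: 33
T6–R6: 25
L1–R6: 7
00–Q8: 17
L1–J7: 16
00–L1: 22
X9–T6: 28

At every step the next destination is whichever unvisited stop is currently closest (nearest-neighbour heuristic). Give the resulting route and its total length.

00 → [J7:10 / Q8:17 / R6:19 / T6:21 / L1:22 / X9:33] → J7 (10)
J7 → [R6:9 / L1:16 / X9:23 / Q8:27 / T6:31] → R6 (9)
R6 → [L1:7 / Q8:23 / T6:25 / X9:31] → L1 (7)
L1 → [Q8:21 / X9:24 / T6:27] → Q8 (21)
Q8 → [T6:6 / X9:22] → T6 (6)
T6 → [X9:28] → X9 (28)
Return X9→00: 33.
Total = 10 + 9 + 7 + 21 + 6 + 28 + 33 = 114.

114 m along 00 → J7 → R6 → L1 → Q8 → T6 → X9 → 00.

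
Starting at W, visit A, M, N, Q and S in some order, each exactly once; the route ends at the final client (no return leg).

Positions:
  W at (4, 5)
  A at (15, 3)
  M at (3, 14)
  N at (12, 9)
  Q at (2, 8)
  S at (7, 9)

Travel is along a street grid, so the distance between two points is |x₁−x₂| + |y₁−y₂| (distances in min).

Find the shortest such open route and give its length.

There are 5! = 120 possible orderings.
W → A → M → N → Q → S: 13+23+14+11+6 = 67
W → A → M → N → S → Q: 13+23+14+5+6 = 61
W → A → M → Q → N → S: 13+23+7+11+5 = 59
W → A → M → Q → S → N: 13+23+7+6+5 = 54
W → A → M → S → N → Q: 13+23+9+5+11 = 61
W → A → M → S → Q → N: 13+23+9+6+11 = 62
W → A → N → M → Q → S: 13+9+14+7+6 = 49
W → A → N → M → S → Q: 13+9+14+9+6 = 51
W → A → N → Q → M → S: 13+9+11+7+9 = 49
W → A → N → Q → S → M: 13+9+11+6+9 = 48
W → A → N → S → M → Q: 13+9+5+9+7 = 43
W → A → N → S → Q → M: 13+9+5+6+7 = 40
W → A → Q → M → N → S: 13+18+7+14+5 = 57
W → A → Q → M → S → N: 13+18+7+9+5 = 52
… (106 more)
W → Q → M → S → N → A: 5+7+9+5+9 = 35  ← best
The minimum is 35.
One shortest path: W → Q → M → S → N → A.

35 min — the minimum one-way total.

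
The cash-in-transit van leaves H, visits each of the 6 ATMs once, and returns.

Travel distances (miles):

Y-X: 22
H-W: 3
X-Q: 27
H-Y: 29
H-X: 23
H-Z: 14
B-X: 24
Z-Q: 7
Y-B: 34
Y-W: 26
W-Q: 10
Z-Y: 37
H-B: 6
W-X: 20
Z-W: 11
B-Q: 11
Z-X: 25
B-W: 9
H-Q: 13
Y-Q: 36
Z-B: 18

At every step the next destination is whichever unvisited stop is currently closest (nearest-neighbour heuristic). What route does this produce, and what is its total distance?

From H: distances to unvisited — W=3, B=6, Q=13, Z=14, X=23, Y=29. Nearest is W (3).
From W: distances to unvisited — B=9, Q=10, Z=11, X=20, Y=26. Nearest is B (9).
From B: distances to unvisited — Q=11, Z=18, X=24, Y=34. Nearest is Q (11).
From Q: distances to unvisited — Z=7, X=27, Y=36. Nearest is Z (7).
From Z: distances to unvisited — X=25, Y=37. Nearest is X (25).
From X: distances to unvisited — Y=22. Nearest is Y (22).
Return Y→H: 29.
Total = 3 + 9 + 11 + 7 + 25 + 22 + 29 = 106.

Nearest-neighbour total = 106 miles; route H → W → B → Q → Z → X → Y → H.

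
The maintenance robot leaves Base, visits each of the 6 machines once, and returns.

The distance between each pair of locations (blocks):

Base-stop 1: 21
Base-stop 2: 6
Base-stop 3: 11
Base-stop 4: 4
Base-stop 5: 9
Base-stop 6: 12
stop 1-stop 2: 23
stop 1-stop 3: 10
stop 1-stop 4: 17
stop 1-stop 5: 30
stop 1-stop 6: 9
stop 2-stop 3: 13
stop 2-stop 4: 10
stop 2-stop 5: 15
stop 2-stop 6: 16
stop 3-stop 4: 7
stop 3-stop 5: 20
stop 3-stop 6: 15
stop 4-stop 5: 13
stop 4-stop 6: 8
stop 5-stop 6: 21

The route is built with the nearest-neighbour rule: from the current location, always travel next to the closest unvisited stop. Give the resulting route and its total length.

Base → [stop 4:4 / stop 2:6 / stop 5:9 / stop 3:11 / stop 6:12 / stop 1:21] → stop 4 (4)
stop 4 → [stop 3:7 / stop 6:8 / stop 2:10 / stop 5:13 / stop 1:17] → stop 3 (7)
stop 3 → [stop 1:10 / stop 2:13 / stop 6:15 / stop 5:20] → stop 1 (10)
stop 1 → [stop 6:9 / stop 2:23 / stop 5:30] → stop 6 (9)
stop 6 → [stop 2:16 / stop 5:21] → stop 2 (16)
stop 2 → [stop 5:15] → stop 5 (15)
Return stop 5→Base: 9.
Total = 4 + 7 + 10 + 9 + 16 + 15 + 9 = 70.

Nearest-neighbour total = 70 blocks; route Base → stop 4 → stop 3 → stop 1 → stop 6 → stop 2 → stop 5 → Base.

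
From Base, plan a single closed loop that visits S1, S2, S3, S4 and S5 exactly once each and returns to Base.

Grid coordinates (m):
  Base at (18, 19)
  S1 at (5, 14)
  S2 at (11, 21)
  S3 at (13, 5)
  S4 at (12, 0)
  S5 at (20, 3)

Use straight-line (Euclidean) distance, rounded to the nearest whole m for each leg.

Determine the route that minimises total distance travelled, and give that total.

There are 60 distinct closed tours to check (reversals are equivalent).
Base-S1-S2-S3-S4-S5-Base: 14+9+16+5+9+16 = 69
Base-S1-S2-S3-S5-S4-Base: 14+9+16+7+9+20 = 75
Base-S1-S2-S4-S3-S5-Base: 14+9+21+5+7+16 = 72
Base-S1-S2-S4-S5-S3-Base: 14+9+21+9+7+15 = 75
Base-S1-S2-S5-S3-S4-Base: 14+9+20+7+5+20 = 75
Base-S1-S2-S5-S4-S3-Base: 14+9+20+9+5+15 = 72
Base-S1-S3-S2-S4-S5-Base: 14+12+16+21+9+16 = 88
Base-S1-S3-S2-S5-S4-Base: 14+12+16+20+9+20 = 91
Base-S1-S3-S4-S2-S5-Base: 14+12+5+21+20+16 = 88
Base-S1-S3-S4-S5-S2-Base: 14+12+5+9+20+7 = 67
Base-S1-S3-S5-S2-S4-Base: 14+12+7+20+21+20 = 94
Base-S1-S3-S5-S4-S2-Base: 14+12+7+9+21+7 = 70
Base-S1-S4-S2-S3-S5-Base: 14+16+21+16+7+16 = 90
Base-S1-S4-S2-S5-S3-Base: 14+16+21+20+7+15 = 93
… (46 more)
Base-S2-S1-S3-S4-S5-Base: 7+9+12+5+9+16 = 58  ← best
The minimum is 58.
One optimal route: Base → S2 → S1 → S3 → S4 → S5 → Base (or its reverse).

58 m — the shortest possible round trip.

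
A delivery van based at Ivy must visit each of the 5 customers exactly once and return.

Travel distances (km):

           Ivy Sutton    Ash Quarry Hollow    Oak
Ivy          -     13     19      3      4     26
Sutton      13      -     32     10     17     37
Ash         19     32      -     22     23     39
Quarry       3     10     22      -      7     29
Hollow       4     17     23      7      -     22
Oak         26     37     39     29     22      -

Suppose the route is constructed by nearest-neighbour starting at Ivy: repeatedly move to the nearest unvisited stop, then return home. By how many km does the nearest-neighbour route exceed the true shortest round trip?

Ivy: Quarry=3, Hollow=4, Sutton=13, Ash=19, Oak=26 ⇒ Quarry
Quarry: Hollow=7, Sutton=10, Ash=22, Oak=29 ⇒ Hollow
Hollow: Sutton=17, Oak=22, Ash=23 ⇒ Sutton
Sutton: Ash=32, Oak=37 ⇒ Ash
Ash: Oak=39 ⇒ Oak
NN route Ivy → Quarry → Hollow → Sutton → Ash → Oak → Ivy costs 124.
Optimal: Ivy → Sutton → Quarry → Ash → Oak → Hollow → Ivy costs 110 (by enumerating all 60 distinct tours).
Excess = 124 − 110 = 14.

The nearest-neighbour route is 14 km longer than optimal.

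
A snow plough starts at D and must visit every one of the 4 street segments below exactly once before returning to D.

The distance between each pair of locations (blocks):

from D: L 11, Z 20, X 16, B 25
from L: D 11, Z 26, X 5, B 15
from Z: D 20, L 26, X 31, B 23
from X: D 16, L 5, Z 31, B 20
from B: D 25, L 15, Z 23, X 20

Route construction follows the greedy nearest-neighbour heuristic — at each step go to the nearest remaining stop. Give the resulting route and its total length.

D → [L:11 / X:16 / Z:20 / B:25] → L (11)
L → [X:5 / B:15 / Z:26] → X (5)
X → [B:20 / Z:31] → B (20)
B → [Z:23] → Z (23)
Return Z→D: 20.
Total = 11 + 5 + 20 + 23 + 20 = 79.

Total distance 79 blocks via the nearest-neighbour route D → L → X → B → Z → D.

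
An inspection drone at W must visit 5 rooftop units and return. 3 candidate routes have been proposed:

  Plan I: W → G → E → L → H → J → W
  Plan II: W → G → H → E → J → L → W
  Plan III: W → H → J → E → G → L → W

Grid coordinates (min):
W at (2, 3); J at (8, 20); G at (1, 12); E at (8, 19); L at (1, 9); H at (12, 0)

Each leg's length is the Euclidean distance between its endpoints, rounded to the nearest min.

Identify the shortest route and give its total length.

50 min — Plan III is the shortest.

Plan I: 9 + 10 + 12 + 14 + 20 + 18 = 83
Plan II: 9 + 16 + 19 + 1 + 13 + 6 = 64
Plan III: 10 + 20 + 1 + 10 + 3 + 6 = 50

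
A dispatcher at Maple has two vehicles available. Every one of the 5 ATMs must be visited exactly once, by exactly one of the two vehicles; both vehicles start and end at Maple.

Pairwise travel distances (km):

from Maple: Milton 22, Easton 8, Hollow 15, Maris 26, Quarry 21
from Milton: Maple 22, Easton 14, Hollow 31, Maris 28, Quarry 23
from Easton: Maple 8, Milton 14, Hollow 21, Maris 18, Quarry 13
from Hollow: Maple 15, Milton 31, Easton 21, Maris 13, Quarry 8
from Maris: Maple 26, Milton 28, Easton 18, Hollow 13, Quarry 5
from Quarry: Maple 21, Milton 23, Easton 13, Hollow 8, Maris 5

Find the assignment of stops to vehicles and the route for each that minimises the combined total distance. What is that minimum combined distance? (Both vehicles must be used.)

Check every non-empty split of the stops between the two vehicles; for each half take its own optimal tour:
  {Milton} + {Easton, Hollow, Maris, Quarry}: 44 + 54 = 98
  {Easton} + {Milton, Hollow, Maris, Quarry}: 16 + 78 = 94
  {Milton, Easton} + {Hollow, Maris, Quarry}: 44 + 54 = 98
  {Hollow} + {Milton, Easton, Maris, Quarry}: 30 + 76 = 106
  {Milton, Hollow} + {Easton, Maris, Quarry}: 68 + 52 = 120
  {Easton, Hollow} + {Milton, Maris, Quarry}: 44 + 76 = 120
  … (15 splits in total)
Best: vehicle 1 Maple → Easton → Maple = 16; vehicle 2 Maple → Milton → Maris → Quarry → Hollow → Maple = 78; combined 94.

94 km — the smallest possible combined total.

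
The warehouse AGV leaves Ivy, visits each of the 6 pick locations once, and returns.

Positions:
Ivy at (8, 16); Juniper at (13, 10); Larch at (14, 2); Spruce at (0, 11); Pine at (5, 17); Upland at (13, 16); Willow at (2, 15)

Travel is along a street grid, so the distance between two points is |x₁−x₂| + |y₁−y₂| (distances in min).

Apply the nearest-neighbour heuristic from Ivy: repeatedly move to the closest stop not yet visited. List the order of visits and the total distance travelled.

At Ivy the remaining stops are Pine 4, Upland 5, Willow 7, Juniper 11, Spruce 13, Larch 20; go to Pine.
At Pine the remaining stops are Willow 5, Upland 9, Spruce 11, Juniper 15, Larch 24; go to Willow.
At Willow the remaining stops are Spruce 6, Upland 12, Juniper 16, Larch 25; go to Spruce.
At Spruce the remaining stops are Juniper 14, Upland 18, Larch 23; go to Juniper.
At Juniper the remaining stops are Upland 6, Larch 9; go to Upland.
At Upland the remaining stops are Larch 15; go to Larch.
Return Larch→Ivy: 20.
Total = 4 + 5 + 6 + 14 + 6 + 15 + 20 = 70.

70 min along Ivy → Pine → Willow → Spruce → Juniper → Upland → Larch → Ivy.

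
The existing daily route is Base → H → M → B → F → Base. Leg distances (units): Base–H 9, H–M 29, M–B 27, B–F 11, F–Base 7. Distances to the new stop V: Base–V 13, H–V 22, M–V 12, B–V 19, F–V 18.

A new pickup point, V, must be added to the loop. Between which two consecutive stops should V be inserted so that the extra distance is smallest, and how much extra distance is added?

Minimum extra distance: 4, inserting V between M and B.

Insertion cost between consecutive stops i–j is d(i,V) + d(V,j) − d(i,j):
  between Base and H: 13 + 22 − 9 = 26
  between H and M: 22 + 12 − 29 = 5
  between M and B: 12 + 19 − 27 = 4
  between B and F: 19 + 18 − 11 = 26
  between F and Base: 18 + 13 − 7 = 24
Cheapest insertion is between M and B, adding 4.
New total = 83 + 4 = 87.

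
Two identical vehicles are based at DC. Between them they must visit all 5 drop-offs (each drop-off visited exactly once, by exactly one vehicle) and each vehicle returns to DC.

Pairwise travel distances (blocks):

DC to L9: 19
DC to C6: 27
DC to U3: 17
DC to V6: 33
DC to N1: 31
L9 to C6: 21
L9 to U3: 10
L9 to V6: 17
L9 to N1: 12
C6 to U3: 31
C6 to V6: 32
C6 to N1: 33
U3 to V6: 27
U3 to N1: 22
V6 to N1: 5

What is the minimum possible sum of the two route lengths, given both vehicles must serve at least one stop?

129 blocks — the smallest possible combined total.

Check every non-empty split of the stops between the two vehicles; for each half take its own optimal tour:
  {L9} + {C6, U3, V6, N1}: 38 + 103 = 141
  {C6} + {L9, U3, V6, N1}: 54 + 77 = 131
  {L9, C6} + {U3, V6, N1}: 67 + 77 = 144
  {U3} + {L9, C6, V6, N1}: 34 + 95 = 129
  {L9, U3} + {C6, V6, N1}: 46 + 95 = 141
  {C6, U3} + {L9, V6, N1}: 75 + 69 = 144
  … (15 splits in total)
Best: vehicle 1 DC → U3 → DC = 34; vehicle 2 DC → L9 → N1 → V6 → C6 → DC = 95; combined 129.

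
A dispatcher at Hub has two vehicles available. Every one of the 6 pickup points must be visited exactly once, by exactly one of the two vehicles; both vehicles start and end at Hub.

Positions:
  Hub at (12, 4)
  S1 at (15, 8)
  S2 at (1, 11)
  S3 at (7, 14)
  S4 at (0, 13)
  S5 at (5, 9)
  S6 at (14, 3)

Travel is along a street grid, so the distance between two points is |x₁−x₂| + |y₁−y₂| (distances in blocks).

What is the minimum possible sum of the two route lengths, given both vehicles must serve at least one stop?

Minimum combined distance: 56 blocks.

There are 2^5 − 1 = 31 ways to divide the 6 stops into two non-empty groups. For each, the best each vehicle can do is its own shortest tour through its group:
  {S1} + {S2, S3, S4, S5, S6}: 14 + 50 = 64
  {S2} + {S1, S3, S4, S5, S6}: 36 + 52 = 88
  {S1, S2} + {S3, S4, S5, S6}: 42 + 50 = 92
  {S3} + {S1, S2, S4, S5, S6}: 30 + 50 = 80
  {S1, S3} + {S2, S4, S5, S6}: 36 + 48 = 84
  {S2, S3} + {S1, S4, S5, S6}: 42 + 50 = 92
  … (31 splits in total)
  {S1, S2, S3, S4, S5} + {S6}: 50 + 6 = 56  ← best
Best: vehicle 1 Hub → S1 → S3 → S4 → S2 → S5 → Hub = 50; vehicle 2 Hub → S6 → Hub = 6; combined 56.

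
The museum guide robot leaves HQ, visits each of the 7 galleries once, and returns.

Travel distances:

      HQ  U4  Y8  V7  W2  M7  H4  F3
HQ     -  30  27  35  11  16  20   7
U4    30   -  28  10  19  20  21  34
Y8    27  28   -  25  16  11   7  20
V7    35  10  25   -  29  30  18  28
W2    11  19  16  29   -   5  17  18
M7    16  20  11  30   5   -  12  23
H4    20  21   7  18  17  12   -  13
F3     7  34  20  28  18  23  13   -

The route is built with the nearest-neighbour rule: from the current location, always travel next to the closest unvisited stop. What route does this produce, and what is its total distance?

Nearest-neighbour total = 107; route HQ → F3 → H4 → Y8 → M7 → W2 → U4 → V7 → HQ.

HQ → [F3:7 / W2:11 / M7:16 / H4:20 / Y8:27 / U4:30 / V7:35] → F3 (7)
F3 → [H4:13 / W2:18 / Y8:20 / M7:23 / V7:28 / U4:34] → H4 (13)
H4 → [Y8:7 / M7:12 / W2:17 / V7:18 / U4:21] → Y8 (7)
Y8 → [M7:11 / W2:16 / V7:25 / U4:28] → M7 (11)
M7 → [W2:5 / U4:20 / V7:30] → W2 (5)
W2 → [U4:19 / V7:29] → U4 (19)
U4 → [V7:10] → V7 (10)
Return V7→HQ: 35.
Total = 7 + 13 + 7 + 11 + 5 + 19 + 10 + 35 = 107.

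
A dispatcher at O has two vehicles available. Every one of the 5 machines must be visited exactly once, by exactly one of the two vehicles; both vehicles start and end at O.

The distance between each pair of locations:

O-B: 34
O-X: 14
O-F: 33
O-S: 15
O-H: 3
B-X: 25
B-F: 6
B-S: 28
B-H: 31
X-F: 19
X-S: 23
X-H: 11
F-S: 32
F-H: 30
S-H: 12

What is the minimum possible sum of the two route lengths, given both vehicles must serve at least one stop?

Minimum combined distance: 88.

Check every non-empty split of the stops between the two vehicles; for each half take its own optimal tour:
  {B} + {X, F, S, H}: 68 + 80 = 148
  {X} + {B, F, S, H}: 28 + 82 = 110
  {B, X} + {F, S, H}: 73 + 80 = 153
  {F} + {B, X, S, H}: 66 + 82 = 148
  {B, F} + {X, S, H}: 73 + 52 = 125
  {X, F} + {B, S, H}: 66 + 77 = 143
  … (15 splits in total)
  {B, X, F, S} + {H}: 82 + 6 = 88  ← best
Best: vehicle 1 O → X → F → B → S → O = 82; vehicle 2 O → H → O = 6; combined 88.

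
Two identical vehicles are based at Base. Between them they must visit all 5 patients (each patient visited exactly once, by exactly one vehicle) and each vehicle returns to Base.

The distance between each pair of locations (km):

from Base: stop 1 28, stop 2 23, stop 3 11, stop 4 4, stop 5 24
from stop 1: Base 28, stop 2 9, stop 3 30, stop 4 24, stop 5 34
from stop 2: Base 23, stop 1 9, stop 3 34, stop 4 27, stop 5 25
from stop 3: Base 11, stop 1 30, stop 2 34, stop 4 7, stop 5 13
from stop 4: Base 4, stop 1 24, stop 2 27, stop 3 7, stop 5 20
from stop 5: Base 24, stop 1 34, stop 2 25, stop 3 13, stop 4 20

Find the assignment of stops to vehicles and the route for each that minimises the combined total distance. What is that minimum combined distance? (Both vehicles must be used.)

94 km — the smallest possible combined total.

There are 2^4 − 1 = 15 ways to divide the 5 stops into two non-empty groups. For each, the best each vehicle can do is its own shortest tour through its group:
  {stop 1} + {stop 2, stop 3, stop 4, stop 5}: 56 + 72 = 128
  {stop 2} + {stop 1, stop 3, stop 4, stop 5}: 46 + 86 = 132
  {stop 1, stop 2} + {stop 3, stop 4, stop 5}: 60 + 48 = 108
  {stop 3} + {stop 1, stop 2, stop 4, stop 5}: 22 + 86 = 108
  {stop 1, stop 3} + {stop 2, stop 4, stop 5}: 69 + 72 = 141
  {stop 2, stop 3} + {stop 1, stop 4, stop 5}: 68 + 86 = 154
  … (15 splits in total)
  {stop 4} + {stop 1, stop 2, stop 3, stop 5}: 8 + 86 = 94  ← best
Best: vehicle 1 Base → stop 4 → Base = 8; vehicle 2 Base → stop 1 → stop 2 → stop 5 → stop 3 → Base = 86; combined 94.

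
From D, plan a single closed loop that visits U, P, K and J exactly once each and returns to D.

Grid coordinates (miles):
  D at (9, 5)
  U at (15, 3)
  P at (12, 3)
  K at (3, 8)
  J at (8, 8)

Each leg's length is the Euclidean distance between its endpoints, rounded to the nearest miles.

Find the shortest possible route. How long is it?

With 4 stops there are 4!/2 = 12 distinct round trips (a route and its reverse cost the same).
D - U - P - K - J - D: 6+3+10+5+3 = 27
D - U - P - J - K - D: 6+3+6+5+7 = 27
D - U - K - P - J - D: 6+13+10+6+3 = 38
D - U - K - J - P - D: 6+13+5+6+4 = 34
D - U - J - P - K - D: 6+9+6+10+7 = 38
D - U - J - K - P - D: 6+9+5+10+4 = 34
D - P - U - K - J - D: 4+3+13+5+3 = 28
D - P - U - J - K - D: 4+3+9+5+7 = 28
D - P - K - U - J - D: 4+10+13+9+3 = 39
D - P - J - U - K - D: 4+6+9+13+7 = 39
D - K - U - P - J - D: 7+13+3+6+3 = 32
D - K - P - U - J - D: 7+10+3+9+3 = 32
The minimum is 27.
One optimal route: D → U → P → K → J → D (or its reverse).

27 miles — the shortest possible round trip.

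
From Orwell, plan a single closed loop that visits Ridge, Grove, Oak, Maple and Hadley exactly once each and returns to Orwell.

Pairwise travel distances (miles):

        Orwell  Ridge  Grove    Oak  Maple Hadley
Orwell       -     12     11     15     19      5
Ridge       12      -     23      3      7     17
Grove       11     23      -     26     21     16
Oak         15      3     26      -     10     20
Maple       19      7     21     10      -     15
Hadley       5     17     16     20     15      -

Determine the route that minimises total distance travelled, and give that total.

With 5 stops there are 5!/2 = 60 distinct round trips (a route and its reverse cost the same).
Orwell→Ridge→Grove→Oak→Maple→Hadley→Orwell: 12+23+26+10+15+5 = 91
Orwell→Ridge→Grove→Oak→Hadley→Maple→Orwell: 12+23+26+20+15+19 = 115
Orwell→Ridge→Grove→Maple→Oak→Hadley→Orwell: 12+23+21+10+20+5 = 91
Orwell→Ridge→Grove→Maple→Hadley→Oak→Orwell: 12+23+21+15+20+15 = 106
Orwell→Ridge→Grove→Hadley→Oak→Maple→Orwell: 12+23+16+20+10+19 = 100
Orwell→Ridge→Grove→Hadley→Maple→Oak→Orwell: 12+23+16+15+10+15 = 91
Orwell→Ridge→Oak→Grove→Maple→Hadley→Orwell: 12+3+26+21+15+5 = 82
Orwell→Ridge→Oak→Grove→Hadley→Maple→Orwell: 12+3+26+16+15+19 = 91
Orwell→Ridge→Oak→Maple→Grove→Hadley→Orwell: 12+3+10+21+16+5 = 67
Orwell→Ridge→Oak→Maple→Hadley→Grove→Orwell: 12+3+10+15+16+11 = 67
Orwell→Ridge→Oak→Hadley→Grove→Maple→Orwell: 12+3+20+16+21+19 = 91
Orwell→Ridge→Oak→Hadley→Maple→Grove→Orwell: 12+3+20+15+21+11 = 82
Orwell→Ridge→Maple→Grove→Oak→Hadley→Orwell: 12+7+21+26+20+5 = 91
Orwell→Ridge→Maple→Grove→Hadley→Oak→Orwell: 12+7+21+16+20+15 = 91
… (46 more)
The minimum is 67.
One optimal route: Orwell → Ridge → Oak → Maple → Grove → Hadley → Orwell (or its reverse).

Shortest round trip = 67 miles.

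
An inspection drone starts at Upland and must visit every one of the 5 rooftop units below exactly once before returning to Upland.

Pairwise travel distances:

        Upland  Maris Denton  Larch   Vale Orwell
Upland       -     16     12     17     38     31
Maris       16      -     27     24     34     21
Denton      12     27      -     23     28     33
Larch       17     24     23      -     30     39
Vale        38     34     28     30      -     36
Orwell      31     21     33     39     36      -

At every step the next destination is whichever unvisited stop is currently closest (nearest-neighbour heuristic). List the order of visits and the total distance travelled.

Nearest-neighbour total = 154; route Upland → Denton → Larch → Maris → Orwell → Vale → Upland.

At Upland the remaining stops are Denton 12, Maris 16, Larch 17, Orwell 31, Vale 38; go to Denton.
At Denton the remaining stops are Larch 23, Maris 27, Vale 28, Orwell 33; go to Larch.
At Larch the remaining stops are Maris 24, Vale 30, Orwell 39; go to Maris.
At Maris the remaining stops are Orwell 21, Vale 34; go to Orwell.
At Orwell the remaining stops are Vale 36; go to Vale.
Return Vale→Upland: 38.
Total = 12 + 23 + 24 + 21 + 36 + 38 = 154.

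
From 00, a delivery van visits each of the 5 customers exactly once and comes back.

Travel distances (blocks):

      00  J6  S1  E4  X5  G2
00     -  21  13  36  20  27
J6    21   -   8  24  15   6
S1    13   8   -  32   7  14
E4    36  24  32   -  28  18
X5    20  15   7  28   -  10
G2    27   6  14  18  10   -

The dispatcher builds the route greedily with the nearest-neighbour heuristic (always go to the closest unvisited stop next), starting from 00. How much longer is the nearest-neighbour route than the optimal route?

From 00: S1=13, X5=20, J6=21, G2=27, E4=36 → choose S1 (13).
From S1: X5=7, J6=8, G2=14, E4=32 → choose X5 (7).
From X5: G2=10, J6=15, E4=28 → choose G2 (10).
From G2: J6=6, E4=18 → choose J6 (6).
From J6: E4=24 → choose E4 (24).
NN route 00 → S1 → X5 → G2 → J6 → E4 → 00 costs 96.
Optimal: 00 → J6 → E4 → G2 → X5 → S1 → 00 costs 93 (by enumerating all 60 distinct tours).
Excess = 96 − 93 = 3.

Excess over optimum: 3 blocks.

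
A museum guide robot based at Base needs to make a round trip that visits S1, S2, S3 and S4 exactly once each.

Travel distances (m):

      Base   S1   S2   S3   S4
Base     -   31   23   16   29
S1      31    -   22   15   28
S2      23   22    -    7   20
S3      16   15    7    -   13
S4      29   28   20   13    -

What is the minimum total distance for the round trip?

Base→S1→S2→S3→S4→Base: 31+22+7+13+29 = 102
Base→S1→S2→S4→S3→Base: 31+22+20+13+16 = 102
Base→S1→S3→S2→S4→Base: 31+15+7+20+29 = 102
Base→S1→S3→S4→S2→Base: 31+15+13+20+23 = 102
Base→S1→S4→S2→S3→Base: 31+28+20+7+16 = 102
Base→S1→S4→S3→S2→Base: 31+28+13+7+23 = 102
Base→S2→S1→S3→S4→Base: 23+22+15+13+29 = 102
Base→S2→S1→S4→S3→Base: 23+22+28+13+16 = 102
Base→S2→S3→S1→S4→Base: 23+7+15+28+29 = 102
Base→S2→S4→S1→S3→Base: 23+20+28+15+16 = 102
Base→S3→S1→S2→S4→Base: 16+15+22+20+29 = 102
Base→S3→S2→S1→S4→Base: 16+7+22+28+29 = 102
The minimum is 102.
One optimal route: Base → S1 → S2 → S3 → S4 → Base (or its reverse).

Shortest round trip = 102 m.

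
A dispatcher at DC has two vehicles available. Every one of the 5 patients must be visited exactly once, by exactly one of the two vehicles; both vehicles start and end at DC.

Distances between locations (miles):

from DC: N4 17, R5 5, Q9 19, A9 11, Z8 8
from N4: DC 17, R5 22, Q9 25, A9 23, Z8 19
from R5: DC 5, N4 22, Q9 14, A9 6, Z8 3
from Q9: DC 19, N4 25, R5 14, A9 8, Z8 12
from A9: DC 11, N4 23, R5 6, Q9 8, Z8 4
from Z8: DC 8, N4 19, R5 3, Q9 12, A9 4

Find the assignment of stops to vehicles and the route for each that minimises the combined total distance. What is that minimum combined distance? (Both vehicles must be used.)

Minimum combined distance: 72 miles.

There are 2^4 − 1 = 15 ways to divide the 5 stops into two non-empty groups. For each, the best each vehicle can do is its own shortest tour through its group:
  {N4} + {R5, Q9, A9, Z8}: 34 + 39 = 73
  {R5} + {N4, Q9, A9, Z8}: 10 + 62 = 72
  {N4, R5} + {Q9, A9, Z8}: 44 + 39 = 83
  {Q9} + {N4, R5, A9, Z8}: 38 + 51 = 89
  {N4, Q9} + {R5, A9, Z8}: 61 + 23 = 84
  {R5, Q9} + {N4, A9, Z8}: 38 + 51 = 89
  … (15 splits in total)
Best: vehicle 1 DC → R5 → DC = 10; vehicle 2 DC → N4 → Q9 → A9 → Z8 → DC = 62; combined 72.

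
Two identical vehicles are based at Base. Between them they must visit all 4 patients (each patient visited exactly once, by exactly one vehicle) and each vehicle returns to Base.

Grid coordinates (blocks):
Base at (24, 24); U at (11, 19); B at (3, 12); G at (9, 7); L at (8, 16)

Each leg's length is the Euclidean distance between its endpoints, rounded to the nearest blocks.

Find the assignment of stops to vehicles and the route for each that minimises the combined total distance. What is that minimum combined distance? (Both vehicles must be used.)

There are 2^3 − 1 = 7 ways to divide the 4 stops into two non-empty groups. For each, the best each vehicle can do is its own shortest tour through its group:
  {U} + {B, G, L}: 28 + 55 = 83
  {B} + {U, G, L}: 48 + 50 = 98
  {U, B} + {G, L}: 49 + 50 = 99
  {G} + {U, B, L}: 46 + 48 = 94
  {U, G} + {B, L}: 49 + 48 = 97
  {B, G} + {U, L}: 55 + 36 = 91
  … (7 splits in total)
Best: vehicle 1 Base → U → Base = 28; vehicle 2 Base → G → B → L → Base = 55; combined 83.

Minimum combined distance: 83 blocks.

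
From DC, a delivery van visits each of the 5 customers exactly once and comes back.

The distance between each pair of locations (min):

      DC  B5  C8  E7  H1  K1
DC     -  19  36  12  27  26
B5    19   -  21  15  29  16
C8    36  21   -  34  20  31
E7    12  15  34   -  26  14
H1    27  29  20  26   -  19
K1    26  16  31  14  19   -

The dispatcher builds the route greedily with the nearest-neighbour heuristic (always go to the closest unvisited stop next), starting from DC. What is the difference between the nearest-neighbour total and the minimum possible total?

5 min longer than the optimal tour.

DC: E7=12, B5=19, K1=26, H1=27, C8=36 ⇒ E7
E7: K1=14, B5=15, H1=26, C8=34 ⇒ K1
K1: B5=16, H1=19, C8=31 ⇒ B5
B5: C8=21, H1=29 ⇒ C8
C8: H1=20 ⇒ H1
NN route DC → E7 → K1 → B5 → C8 → H1 → DC costs 110.
Optimal: DC → B5 → C8 → H1 → K1 → E7 → DC costs 105 (by enumerating all 60 distinct tours).
Excess = 110 − 105 = 5.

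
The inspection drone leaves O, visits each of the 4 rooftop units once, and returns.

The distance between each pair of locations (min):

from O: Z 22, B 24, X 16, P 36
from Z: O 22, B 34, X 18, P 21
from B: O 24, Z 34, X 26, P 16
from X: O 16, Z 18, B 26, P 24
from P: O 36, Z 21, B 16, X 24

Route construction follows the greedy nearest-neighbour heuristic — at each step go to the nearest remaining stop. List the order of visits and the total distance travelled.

95 min along O → X → Z → P → B → O.

At O the remaining stops are X 16, Z 22, B 24, P 36; go to X.
At X the remaining stops are Z 18, P 24, B 26; go to Z.
At Z the remaining stops are P 21, B 34; go to P.
At P the remaining stops are B 16; go to B.
Return B→O: 24.
Total = 16 + 18 + 21 + 16 + 24 = 95.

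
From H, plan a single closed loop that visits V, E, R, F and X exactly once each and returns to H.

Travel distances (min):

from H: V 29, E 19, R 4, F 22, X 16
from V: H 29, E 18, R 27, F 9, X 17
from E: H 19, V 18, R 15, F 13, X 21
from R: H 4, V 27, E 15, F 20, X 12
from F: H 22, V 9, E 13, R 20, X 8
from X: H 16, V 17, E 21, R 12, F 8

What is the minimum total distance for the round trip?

There are 60 distinct closed tours to check (reversals are equivalent).
H → V → E → R → F → X → H: 29+18+15+20+8+16 = 106
H → V → E → R → X → F → H: 29+18+15+12+8+22 = 104
H → V → E → F → R → X → H: 29+18+13+20+12+16 = 108
H → V → E → F → X → R → H: 29+18+13+8+12+4 = 84
H → V → E → X → R → F → H: 29+18+21+12+20+22 = 122
H → V → E → X → F → R → H: 29+18+21+8+20+4 = 100
H → V → R → E → F → X → H: 29+27+15+13+8+16 = 108
H → V → R → E → X → F → H: 29+27+15+21+8+22 = 122
H → V → R → F → E → X → H: 29+27+20+13+21+16 = 126
H → V → R → F → X → E → H: 29+27+20+8+21+19 = 124
H → V → R → X → E → F → H: 29+27+12+21+13+22 = 124
H → V → R → X → F → E → H: 29+27+12+8+13+19 = 108
H → V → F → E → R → X → H: 29+9+13+15+12+16 = 94
H → V → F → E → X → R → H: 29+9+13+21+12+4 = 88
… (46 more)
H → E → V → F → X → R → H: 19+18+9+8+12+4 = 70  ← best
The minimum is 70.
One optimal route: H → E → V → F → X → R → H (or its reverse).

70 min — the shortest possible round trip.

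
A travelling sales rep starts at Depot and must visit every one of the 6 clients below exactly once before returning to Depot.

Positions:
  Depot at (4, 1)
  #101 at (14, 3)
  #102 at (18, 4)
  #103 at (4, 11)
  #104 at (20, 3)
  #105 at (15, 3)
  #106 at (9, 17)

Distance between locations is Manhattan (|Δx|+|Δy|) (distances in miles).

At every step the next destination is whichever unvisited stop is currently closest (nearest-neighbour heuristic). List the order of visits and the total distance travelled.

Depot → [#103:10 / #101:12 / #105:13 / #102:17 / #104:18 / #106:21] → #103 (10)
#103 → [#106:11 / #101:18 / #105:19 / #102:21 / #104:24] → #106 (11)
#106 → [#101:19 / #105:20 / #102:22 / #104:25] → #101 (19)
#101 → [#105:1 / #102:5 / #104:6] → #105 (1)
#105 → [#102:4 / #104:5] → #102 (4)
#102 → [#104:3] → #104 (3)
Return #104→Depot: 18.
Total = 10 + 11 + 19 + 1 + 4 + 3 + 18 = 66.

Total distance 66 miles via the nearest-neighbour route Depot → #103 → #106 → #101 → #105 → #102 → #104 → Depot.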